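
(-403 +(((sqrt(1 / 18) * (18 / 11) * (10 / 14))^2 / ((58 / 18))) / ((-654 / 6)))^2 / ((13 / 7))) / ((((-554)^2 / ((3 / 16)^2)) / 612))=-0.03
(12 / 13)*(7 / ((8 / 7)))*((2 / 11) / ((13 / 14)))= 2058 / 1859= 1.11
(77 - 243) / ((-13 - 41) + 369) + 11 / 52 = -5167 / 16380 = -0.32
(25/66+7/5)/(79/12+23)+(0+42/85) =183968/331925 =0.55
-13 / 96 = -0.14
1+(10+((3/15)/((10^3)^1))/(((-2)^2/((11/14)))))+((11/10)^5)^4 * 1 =12409277464527920064407/700000000000000000000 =17.73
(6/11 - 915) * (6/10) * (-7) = 211239/55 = 3840.71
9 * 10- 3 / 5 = 447 / 5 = 89.40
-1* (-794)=794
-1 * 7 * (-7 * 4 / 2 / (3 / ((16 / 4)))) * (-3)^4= 10584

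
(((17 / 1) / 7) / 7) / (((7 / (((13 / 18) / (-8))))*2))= -221 / 98784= -0.00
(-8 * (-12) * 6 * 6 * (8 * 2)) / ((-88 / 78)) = -539136 / 11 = -49012.36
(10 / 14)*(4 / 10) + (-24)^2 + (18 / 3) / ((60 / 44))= 20324 / 35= 580.69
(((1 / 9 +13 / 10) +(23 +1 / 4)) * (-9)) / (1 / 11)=-48829 / 20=-2441.45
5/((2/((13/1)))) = 65/2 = 32.50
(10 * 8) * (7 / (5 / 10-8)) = -224 / 3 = -74.67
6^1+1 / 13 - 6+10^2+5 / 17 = 22182 / 221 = 100.37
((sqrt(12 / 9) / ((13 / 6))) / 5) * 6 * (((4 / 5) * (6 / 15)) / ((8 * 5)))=24 * sqrt(3) / 8125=0.01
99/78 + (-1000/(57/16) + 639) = 532879/1482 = 359.57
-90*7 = -630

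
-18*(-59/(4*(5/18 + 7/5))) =23895/151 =158.25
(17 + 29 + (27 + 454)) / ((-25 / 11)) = -5797 / 25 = -231.88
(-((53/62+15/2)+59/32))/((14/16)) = -10117/868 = -11.66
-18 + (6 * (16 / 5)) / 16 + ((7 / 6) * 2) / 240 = -12089 / 720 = -16.79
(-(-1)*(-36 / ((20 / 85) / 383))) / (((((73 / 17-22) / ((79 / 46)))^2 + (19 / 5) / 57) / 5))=-7926902081325 / 2877479389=-2754.81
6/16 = 3/8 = 0.38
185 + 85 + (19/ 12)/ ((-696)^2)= 1569507859/ 5812992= 270.00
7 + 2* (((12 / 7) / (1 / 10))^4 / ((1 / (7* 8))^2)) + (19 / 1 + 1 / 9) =238878731515 / 441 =541675128.15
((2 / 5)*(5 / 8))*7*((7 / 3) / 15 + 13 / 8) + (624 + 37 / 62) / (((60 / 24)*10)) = 1254377 / 44640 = 28.10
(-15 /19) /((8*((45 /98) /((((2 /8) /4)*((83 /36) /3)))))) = -0.01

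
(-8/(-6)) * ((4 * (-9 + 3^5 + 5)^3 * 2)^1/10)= 218430704/15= 14562046.93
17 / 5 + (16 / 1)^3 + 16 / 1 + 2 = 20587 / 5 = 4117.40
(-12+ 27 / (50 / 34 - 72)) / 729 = -4949 / 291357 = -0.02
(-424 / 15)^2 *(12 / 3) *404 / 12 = 72629504 / 675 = 107599.27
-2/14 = -1/7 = -0.14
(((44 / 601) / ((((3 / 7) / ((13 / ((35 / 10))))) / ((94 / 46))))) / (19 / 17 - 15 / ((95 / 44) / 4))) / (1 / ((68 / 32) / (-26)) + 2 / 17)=147620044 / 36797309805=0.00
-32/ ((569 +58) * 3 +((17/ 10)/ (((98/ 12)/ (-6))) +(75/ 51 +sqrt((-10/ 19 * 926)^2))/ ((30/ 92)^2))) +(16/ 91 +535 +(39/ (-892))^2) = 13750151487024393635/ 25692919388714032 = 535.17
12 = 12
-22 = -22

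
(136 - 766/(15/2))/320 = 127/1200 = 0.11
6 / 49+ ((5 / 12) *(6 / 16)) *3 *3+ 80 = 127837 / 1568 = 81.53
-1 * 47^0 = -1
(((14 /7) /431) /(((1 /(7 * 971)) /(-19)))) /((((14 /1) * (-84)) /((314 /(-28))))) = -2896493 /506856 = -5.71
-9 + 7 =-2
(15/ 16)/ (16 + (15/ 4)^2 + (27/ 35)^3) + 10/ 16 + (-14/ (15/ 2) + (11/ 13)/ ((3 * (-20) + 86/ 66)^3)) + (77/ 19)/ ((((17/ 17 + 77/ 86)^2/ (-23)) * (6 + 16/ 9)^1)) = -544876091586596956812260201/ 119832157771832779589236440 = -4.55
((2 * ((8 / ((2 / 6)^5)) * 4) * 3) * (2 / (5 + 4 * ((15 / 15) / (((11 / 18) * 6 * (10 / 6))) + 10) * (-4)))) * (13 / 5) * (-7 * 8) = 747242496 / 8669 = 86197.08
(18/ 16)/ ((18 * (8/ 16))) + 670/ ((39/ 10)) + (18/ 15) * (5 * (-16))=23687/ 312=75.92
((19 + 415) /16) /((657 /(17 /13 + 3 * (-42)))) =-351757 /68328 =-5.15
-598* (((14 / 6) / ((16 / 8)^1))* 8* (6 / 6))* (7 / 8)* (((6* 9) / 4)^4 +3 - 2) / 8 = -7786376507 / 384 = -20277022.15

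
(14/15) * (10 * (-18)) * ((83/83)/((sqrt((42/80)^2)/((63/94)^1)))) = -10080/47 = -214.47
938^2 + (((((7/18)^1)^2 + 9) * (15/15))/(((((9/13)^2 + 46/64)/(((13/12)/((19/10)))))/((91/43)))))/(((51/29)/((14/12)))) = 173155557832870718/196801199397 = 879850.11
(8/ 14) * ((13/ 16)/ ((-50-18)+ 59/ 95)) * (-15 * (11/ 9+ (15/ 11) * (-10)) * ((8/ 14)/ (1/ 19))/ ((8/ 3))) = -144192425/ 27601112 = -5.22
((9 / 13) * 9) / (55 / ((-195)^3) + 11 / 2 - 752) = -18480150 / 2214081697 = -0.01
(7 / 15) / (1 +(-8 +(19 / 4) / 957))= -8932 / 133885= -0.07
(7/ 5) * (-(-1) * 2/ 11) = 14/ 55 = 0.25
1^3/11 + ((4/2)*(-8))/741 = 565/8151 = 0.07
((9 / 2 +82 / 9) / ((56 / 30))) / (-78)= -0.09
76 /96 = 19 /24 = 0.79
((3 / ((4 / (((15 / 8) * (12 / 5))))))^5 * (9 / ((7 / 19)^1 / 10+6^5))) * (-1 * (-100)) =306707887125 / 6051622912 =50.68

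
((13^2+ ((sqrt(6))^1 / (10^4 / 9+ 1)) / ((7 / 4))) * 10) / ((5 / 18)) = 1296 * sqrt(6) / 70063+ 6084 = 6084.05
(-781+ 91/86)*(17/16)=-1140275/1376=-828.69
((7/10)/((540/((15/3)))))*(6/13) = 7/2340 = 0.00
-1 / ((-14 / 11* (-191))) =-11 / 2674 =-0.00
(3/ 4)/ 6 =1/ 8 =0.12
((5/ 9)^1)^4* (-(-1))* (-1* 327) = -68125/ 2187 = -31.15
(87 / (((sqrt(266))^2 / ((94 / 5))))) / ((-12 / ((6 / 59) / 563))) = -0.00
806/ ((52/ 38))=589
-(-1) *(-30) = -30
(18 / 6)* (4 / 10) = 6 / 5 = 1.20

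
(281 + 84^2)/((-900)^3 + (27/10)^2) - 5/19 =-33137630605/125918180559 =-0.26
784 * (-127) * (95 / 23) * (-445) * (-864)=-3636780940800 / 23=-158120910469.57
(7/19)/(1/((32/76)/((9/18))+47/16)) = 1.39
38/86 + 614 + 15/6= 53057/86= 616.94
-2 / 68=-1 / 34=-0.03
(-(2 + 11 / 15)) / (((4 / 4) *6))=-0.46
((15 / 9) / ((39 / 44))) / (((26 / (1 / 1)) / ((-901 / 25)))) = -19822 / 7605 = -2.61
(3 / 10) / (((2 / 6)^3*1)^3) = 59049 / 10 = 5904.90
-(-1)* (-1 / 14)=-1 / 14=-0.07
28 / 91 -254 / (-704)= 3059 / 4576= 0.67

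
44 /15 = 2.93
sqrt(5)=2.24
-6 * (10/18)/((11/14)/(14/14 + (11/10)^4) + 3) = -1724870/1717383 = -1.00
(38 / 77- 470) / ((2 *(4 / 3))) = -13557 / 77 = -176.06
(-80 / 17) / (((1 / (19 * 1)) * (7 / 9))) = -13680 / 119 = -114.96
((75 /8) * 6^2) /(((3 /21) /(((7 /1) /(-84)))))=-1575 /8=-196.88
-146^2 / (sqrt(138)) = -1814.54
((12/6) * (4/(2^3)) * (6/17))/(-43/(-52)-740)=-312/653429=-0.00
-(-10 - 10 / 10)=11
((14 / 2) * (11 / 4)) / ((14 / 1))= 11 / 8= 1.38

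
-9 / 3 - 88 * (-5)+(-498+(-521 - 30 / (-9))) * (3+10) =-12766.67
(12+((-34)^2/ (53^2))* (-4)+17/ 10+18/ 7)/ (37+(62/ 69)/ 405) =16072684119/ 40664145802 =0.40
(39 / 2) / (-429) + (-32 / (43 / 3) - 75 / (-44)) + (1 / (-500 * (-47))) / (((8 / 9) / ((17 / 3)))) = -50970877 / 88924000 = -0.57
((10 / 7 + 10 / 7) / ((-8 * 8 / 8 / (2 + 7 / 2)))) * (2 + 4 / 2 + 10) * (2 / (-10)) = 11 / 2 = 5.50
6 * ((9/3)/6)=3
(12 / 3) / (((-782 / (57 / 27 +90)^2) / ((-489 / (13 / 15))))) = 1120202830 / 45747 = 24486.91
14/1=14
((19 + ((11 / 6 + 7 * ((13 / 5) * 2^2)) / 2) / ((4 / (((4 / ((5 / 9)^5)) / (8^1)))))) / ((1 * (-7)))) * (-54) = 206628057 / 250000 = 826.51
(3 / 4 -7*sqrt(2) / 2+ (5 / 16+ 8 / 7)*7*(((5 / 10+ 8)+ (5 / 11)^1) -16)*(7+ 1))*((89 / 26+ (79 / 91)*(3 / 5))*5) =-11319706 / 1001 -3589*sqrt(2) / 52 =-11406.01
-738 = -738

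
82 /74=41 /37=1.11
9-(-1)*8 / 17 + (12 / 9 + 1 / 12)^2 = 11.48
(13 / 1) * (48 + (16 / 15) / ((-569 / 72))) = 1770288 / 2845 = 622.25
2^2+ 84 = 88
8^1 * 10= 80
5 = 5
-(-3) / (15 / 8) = 8 / 5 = 1.60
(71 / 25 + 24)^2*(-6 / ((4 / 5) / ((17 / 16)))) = -22962291 / 4000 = -5740.57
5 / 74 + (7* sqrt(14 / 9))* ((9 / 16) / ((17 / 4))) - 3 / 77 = 163 / 5698 + 21* sqrt(14) / 68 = 1.18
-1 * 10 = -10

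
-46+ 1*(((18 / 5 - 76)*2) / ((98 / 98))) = -954 / 5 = -190.80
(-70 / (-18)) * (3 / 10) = 7 / 6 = 1.17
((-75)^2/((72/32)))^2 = 6250000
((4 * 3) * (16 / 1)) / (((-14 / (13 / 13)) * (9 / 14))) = -64 / 3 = -21.33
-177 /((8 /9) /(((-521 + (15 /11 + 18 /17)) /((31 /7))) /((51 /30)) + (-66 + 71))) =10028627955 /788392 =12720.36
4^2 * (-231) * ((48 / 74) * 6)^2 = -76640256 / 1369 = -55982.66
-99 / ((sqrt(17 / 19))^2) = -1881 / 17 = -110.65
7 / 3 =2.33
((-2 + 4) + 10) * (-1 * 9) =-108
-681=-681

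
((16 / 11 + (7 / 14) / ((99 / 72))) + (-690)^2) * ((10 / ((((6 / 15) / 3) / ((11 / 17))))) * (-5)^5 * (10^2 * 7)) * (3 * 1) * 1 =-2577645000000000 / 17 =-151626176470588.24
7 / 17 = 0.41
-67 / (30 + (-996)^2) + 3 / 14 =743800 / 3472161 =0.21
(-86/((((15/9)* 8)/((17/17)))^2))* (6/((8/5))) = -1161/640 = -1.81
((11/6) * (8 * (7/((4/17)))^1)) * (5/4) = 6545/12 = 545.42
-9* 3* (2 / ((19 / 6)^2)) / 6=-0.90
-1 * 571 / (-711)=571 / 711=0.80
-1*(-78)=78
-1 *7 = -7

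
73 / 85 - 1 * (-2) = 243 / 85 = 2.86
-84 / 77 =-12 / 11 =-1.09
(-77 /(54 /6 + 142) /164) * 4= -77 /6191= -0.01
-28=-28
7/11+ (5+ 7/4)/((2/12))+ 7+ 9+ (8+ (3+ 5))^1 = 1609/22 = 73.14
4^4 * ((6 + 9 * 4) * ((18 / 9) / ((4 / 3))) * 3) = 48384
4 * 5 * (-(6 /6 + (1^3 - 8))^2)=-720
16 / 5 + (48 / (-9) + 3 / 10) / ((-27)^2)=69833 / 21870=3.19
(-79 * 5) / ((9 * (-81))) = 395 / 729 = 0.54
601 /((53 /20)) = 12020 /53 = 226.79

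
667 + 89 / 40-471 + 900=43929 / 40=1098.22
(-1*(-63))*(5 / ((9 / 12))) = 420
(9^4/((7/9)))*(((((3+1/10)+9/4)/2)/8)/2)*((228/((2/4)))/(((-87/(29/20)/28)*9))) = -13338513/400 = -33346.28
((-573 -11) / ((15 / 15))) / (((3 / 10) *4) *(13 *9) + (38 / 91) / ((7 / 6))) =-930020 / 224157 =-4.15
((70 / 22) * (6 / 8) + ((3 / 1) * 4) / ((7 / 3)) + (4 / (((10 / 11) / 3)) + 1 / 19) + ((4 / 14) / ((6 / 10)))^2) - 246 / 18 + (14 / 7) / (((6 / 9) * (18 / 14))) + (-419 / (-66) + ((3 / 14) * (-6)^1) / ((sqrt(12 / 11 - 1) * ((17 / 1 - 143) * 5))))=sqrt(11) / 490 + 29537881 / 1843380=16.03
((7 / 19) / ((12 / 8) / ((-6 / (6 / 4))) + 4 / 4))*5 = 56 / 19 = 2.95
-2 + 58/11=36/11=3.27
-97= -97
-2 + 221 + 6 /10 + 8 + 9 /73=83119 /365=227.72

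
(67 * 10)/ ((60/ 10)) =335/ 3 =111.67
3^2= 9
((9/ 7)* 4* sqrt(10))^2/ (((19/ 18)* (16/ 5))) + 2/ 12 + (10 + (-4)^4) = 344.47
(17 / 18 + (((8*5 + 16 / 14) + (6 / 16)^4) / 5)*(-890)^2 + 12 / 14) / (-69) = -420681851899 / 4451328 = -94507.04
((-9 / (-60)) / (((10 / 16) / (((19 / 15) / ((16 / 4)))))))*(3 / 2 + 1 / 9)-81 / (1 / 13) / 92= -292988 / 25875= -11.32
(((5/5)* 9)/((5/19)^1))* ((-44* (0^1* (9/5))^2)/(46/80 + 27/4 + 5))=0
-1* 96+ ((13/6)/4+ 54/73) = -94.72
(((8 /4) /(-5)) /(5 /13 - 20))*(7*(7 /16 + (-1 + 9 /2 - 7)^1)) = -4459 /10200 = -0.44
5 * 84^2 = 35280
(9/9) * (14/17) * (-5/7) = -10/17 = -0.59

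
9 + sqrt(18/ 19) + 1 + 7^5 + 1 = 3 * sqrt(38)/ 19 + 16818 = 16818.97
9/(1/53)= 477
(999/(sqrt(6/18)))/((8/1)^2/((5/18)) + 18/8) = 2220 * sqrt(3)/517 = 7.44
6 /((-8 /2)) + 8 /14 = -13 /14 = -0.93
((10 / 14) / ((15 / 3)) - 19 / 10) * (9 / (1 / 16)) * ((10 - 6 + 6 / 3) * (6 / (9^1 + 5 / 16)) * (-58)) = 295861248 / 5215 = 56732.74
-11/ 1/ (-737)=1/ 67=0.01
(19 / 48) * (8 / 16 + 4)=1.78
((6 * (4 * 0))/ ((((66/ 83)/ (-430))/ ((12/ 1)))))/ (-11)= 0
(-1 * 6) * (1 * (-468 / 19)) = 2808 / 19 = 147.79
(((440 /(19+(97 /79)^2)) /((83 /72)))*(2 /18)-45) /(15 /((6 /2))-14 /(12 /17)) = 684100290 /236361839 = 2.89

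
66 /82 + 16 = 689 /41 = 16.80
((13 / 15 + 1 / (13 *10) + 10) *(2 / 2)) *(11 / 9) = 46651 / 3510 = 13.29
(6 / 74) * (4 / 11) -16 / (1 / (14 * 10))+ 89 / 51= -46458845 / 20757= -2238.23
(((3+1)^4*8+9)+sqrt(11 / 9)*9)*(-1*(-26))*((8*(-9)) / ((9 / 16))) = -6845696 -9984*sqrt(11) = -6878809.18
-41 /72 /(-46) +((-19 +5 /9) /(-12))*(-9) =-45775 /3312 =-13.82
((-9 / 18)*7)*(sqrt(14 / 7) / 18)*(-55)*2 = 385*sqrt(2) / 18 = 30.25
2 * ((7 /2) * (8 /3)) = 56 /3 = 18.67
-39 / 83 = -0.47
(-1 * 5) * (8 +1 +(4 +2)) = -75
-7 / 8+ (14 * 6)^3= 4741625 / 8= 592703.12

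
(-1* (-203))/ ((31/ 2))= 406/ 31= 13.10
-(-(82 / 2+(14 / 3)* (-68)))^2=-687241 / 9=-76360.11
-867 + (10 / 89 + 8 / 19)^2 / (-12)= -7437713482 / 8578443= -867.02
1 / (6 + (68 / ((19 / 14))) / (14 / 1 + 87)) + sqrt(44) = 1919 / 12466 + 2*sqrt(11) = 6.79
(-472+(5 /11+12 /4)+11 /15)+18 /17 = -1309243 /2805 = -466.75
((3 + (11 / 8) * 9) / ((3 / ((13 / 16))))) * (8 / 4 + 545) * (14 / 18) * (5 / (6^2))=10204285 / 41472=246.05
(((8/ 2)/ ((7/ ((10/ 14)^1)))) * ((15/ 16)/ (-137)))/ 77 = -75/ 2067604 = -0.00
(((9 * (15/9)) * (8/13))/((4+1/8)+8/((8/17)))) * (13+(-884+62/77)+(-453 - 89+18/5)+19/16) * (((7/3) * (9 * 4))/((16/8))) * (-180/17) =273485.21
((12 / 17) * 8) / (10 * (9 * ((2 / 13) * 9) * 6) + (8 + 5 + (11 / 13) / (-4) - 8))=1664 / 221731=0.01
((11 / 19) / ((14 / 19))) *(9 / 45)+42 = 2951 / 70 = 42.16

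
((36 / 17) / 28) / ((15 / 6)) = 18 / 595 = 0.03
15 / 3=5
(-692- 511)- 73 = -1276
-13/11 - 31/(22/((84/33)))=-577/121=-4.77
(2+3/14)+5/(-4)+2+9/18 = 97/28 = 3.46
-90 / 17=-5.29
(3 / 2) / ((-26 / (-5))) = 15 / 52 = 0.29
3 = 3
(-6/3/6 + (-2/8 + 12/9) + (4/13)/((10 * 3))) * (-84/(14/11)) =-6523/130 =-50.18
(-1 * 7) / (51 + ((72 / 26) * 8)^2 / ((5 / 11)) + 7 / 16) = -13520 / 2184797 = -0.01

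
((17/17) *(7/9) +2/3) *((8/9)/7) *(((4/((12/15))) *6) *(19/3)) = 19760/567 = 34.85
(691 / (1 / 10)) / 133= 51.95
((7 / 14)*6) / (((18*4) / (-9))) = -3 / 8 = -0.38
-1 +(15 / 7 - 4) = -20 / 7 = -2.86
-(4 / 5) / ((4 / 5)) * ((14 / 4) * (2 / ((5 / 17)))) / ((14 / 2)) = -17 / 5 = -3.40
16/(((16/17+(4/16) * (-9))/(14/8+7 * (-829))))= 6311760/89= 70918.65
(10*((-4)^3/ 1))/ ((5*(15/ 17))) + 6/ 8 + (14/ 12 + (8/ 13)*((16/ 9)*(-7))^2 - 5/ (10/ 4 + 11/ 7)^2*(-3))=-46.94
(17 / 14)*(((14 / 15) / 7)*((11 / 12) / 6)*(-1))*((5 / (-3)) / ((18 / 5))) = 935 / 81648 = 0.01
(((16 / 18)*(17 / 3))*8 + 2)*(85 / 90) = 9707 / 243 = 39.95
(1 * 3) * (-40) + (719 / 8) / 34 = -31921 / 272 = -117.36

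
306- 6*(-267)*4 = 6714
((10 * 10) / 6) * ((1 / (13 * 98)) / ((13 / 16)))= 400 / 24843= 0.02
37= 37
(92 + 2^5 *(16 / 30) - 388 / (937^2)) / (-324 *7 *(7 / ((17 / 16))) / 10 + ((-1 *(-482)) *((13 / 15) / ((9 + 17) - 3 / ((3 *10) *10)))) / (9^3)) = -5783003612377731 / 79226218301889247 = -0.07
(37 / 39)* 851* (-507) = -409331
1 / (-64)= -0.02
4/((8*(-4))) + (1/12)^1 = -1/24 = -0.04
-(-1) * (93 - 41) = 52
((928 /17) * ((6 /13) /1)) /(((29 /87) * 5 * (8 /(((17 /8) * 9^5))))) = 15411789 /65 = 237104.45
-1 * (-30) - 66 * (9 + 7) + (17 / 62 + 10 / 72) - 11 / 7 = -8024161 / 7812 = -1027.16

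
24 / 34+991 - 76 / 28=117690 / 119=988.99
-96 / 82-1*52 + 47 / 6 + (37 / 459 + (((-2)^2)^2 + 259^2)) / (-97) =-737.06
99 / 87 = 33 / 29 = 1.14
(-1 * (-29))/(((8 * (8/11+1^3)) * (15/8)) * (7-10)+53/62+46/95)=-1878910/4949193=-0.38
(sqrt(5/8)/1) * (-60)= -15 * sqrt(10)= -47.43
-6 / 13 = -0.46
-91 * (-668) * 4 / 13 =18704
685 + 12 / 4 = 688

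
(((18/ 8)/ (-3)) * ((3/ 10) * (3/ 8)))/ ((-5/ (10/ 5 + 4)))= 81/ 800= 0.10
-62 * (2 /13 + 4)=-3348 /13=-257.54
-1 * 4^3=-64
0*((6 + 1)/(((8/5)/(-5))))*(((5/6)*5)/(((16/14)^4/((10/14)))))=0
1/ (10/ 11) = 11/ 10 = 1.10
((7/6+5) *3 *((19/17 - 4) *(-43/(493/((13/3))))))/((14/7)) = 1013467/100572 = 10.08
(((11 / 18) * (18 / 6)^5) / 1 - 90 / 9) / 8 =277 / 16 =17.31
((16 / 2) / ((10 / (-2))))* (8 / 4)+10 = 34 / 5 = 6.80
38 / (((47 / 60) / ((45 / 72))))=1425 / 47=30.32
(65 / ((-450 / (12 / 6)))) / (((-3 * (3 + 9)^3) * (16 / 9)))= 13 / 414720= 0.00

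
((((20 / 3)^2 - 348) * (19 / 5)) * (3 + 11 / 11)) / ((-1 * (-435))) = -207632 / 19575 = -10.61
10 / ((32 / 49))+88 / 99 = 2333 / 144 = 16.20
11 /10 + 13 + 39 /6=103 /5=20.60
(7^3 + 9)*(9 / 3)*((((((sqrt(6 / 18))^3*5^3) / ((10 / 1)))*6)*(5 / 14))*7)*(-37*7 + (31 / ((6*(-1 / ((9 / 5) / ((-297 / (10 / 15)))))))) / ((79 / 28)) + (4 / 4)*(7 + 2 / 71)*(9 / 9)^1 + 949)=2322345465200*sqrt(3) / 151443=26560622.40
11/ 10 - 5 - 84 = -879/ 10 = -87.90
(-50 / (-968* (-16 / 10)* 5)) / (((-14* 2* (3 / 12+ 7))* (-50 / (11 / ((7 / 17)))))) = -17 / 1000384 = -0.00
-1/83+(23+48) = 5892/83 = 70.99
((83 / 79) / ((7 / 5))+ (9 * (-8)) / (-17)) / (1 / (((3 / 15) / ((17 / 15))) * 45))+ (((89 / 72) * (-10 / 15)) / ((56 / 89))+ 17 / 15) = 27213409477 / 690409440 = 39.42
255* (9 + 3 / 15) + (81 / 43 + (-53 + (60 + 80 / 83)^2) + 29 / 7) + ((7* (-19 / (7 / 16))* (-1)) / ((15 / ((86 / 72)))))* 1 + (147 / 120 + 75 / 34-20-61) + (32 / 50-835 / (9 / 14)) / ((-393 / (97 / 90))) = 6694514571058494889 / 1122145496829000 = 5965.82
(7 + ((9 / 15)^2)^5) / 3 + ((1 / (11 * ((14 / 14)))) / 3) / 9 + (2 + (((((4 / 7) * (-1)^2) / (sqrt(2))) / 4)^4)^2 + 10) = 3835933370895941041 / 267522796406250000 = 14.34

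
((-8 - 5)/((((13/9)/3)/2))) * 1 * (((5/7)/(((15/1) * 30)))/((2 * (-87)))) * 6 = 3/1015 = 0.00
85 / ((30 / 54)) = 153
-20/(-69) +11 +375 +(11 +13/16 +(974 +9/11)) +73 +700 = 26060059/12144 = 2145.92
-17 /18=-0.94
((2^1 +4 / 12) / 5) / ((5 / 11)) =1.03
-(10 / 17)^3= -1000 / 4913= -0.20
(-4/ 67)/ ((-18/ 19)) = 0.06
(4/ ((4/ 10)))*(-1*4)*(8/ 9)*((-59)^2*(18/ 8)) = -278480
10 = 10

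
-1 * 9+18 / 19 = -153 / 19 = -8.05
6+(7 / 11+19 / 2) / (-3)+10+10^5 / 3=733611 / 22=33345.95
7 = 7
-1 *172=-172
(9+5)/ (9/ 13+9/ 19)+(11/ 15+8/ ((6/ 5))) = 13973/ 720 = 19.41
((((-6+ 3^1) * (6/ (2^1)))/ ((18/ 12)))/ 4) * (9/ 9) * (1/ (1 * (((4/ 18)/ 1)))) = -27/ 4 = -6.75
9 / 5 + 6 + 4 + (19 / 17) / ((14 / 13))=15277 / 1190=12.84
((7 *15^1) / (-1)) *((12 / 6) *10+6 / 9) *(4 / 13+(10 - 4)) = -177940 / 13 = -13687.69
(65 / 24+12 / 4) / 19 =137 / 456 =0.30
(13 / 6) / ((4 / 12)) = 13 / 2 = 6.50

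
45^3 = 91125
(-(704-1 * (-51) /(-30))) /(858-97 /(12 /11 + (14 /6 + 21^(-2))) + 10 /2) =-58368153 /69371195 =-0.84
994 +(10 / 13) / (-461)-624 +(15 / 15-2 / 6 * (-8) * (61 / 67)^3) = 2017025423641 / 5407417977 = 373.01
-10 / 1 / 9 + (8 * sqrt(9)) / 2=10.89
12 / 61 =0.20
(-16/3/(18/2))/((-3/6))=32/27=1.19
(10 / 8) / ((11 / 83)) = 415 / 44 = 9.43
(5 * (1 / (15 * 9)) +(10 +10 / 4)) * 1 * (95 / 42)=64315 / 2268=28.36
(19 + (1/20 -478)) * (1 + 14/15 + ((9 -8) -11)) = 1110659/300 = 3702.20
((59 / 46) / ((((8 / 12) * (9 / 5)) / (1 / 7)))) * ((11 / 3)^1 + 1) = 295 / 414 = 0.71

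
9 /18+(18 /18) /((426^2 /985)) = 91723 /181476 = 0.51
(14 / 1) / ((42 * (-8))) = -1 / 24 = -0.04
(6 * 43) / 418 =129 / 209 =0.62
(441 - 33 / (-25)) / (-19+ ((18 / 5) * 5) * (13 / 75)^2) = -276450 / 11537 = -23.96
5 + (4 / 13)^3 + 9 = 30822 / 2197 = 14.03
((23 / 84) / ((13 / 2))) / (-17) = -23 / 9282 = -0.00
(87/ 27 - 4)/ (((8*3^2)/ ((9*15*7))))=-245/ 24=-10.21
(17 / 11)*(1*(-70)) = -1190 / 11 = -108.18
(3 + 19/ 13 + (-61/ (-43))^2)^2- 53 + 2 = -5250617594/ 577777369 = -9.09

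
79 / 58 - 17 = -907 / 58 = -15.64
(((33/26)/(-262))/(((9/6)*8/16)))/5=-11/8515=-0.00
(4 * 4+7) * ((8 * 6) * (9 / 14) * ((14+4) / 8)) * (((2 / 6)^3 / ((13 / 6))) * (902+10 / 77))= 172548576 / 7007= 24625.17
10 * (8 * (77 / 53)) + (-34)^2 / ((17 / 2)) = 13368 / 53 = 252.23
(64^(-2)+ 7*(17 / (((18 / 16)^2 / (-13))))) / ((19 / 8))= -405536687 / 787968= -514.66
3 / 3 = 1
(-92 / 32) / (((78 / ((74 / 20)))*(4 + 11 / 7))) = -5957 / 243360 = -0.02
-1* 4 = -4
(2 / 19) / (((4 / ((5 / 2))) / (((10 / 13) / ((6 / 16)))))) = 100 / 741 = 0.13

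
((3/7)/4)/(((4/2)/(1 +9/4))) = 39/224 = 0.17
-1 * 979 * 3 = -2937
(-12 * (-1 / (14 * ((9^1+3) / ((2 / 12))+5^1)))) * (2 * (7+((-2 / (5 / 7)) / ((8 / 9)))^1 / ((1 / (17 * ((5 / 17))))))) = -0.19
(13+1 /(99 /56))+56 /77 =1415 /99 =14.29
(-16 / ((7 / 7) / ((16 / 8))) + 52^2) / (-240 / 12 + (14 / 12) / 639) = -10244448 / 76673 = -133.61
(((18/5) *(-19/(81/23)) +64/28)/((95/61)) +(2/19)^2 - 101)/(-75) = 1.49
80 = 80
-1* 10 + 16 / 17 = -154 / 17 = -9.06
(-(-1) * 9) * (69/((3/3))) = 621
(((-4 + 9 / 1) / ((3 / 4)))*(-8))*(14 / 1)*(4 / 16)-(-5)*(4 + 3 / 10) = -165.17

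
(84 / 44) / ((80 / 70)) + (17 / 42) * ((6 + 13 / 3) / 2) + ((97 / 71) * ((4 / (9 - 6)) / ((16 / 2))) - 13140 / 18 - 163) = -349935899 / 393624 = -889.01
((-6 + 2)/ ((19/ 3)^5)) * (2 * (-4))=7776/ 2476099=0.00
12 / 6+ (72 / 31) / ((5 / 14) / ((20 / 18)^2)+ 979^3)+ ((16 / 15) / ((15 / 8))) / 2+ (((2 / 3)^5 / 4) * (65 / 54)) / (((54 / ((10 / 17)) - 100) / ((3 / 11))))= 458525082399548709362 / 200832102231254636175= 2.28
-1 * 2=-2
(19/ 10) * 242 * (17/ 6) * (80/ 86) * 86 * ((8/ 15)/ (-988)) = -32912/ 585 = -56.26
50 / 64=25 / 32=0.78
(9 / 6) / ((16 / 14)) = 21 / 16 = 1.31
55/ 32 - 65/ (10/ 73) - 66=-17241/ 32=-538.78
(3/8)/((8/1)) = 3/64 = 0.05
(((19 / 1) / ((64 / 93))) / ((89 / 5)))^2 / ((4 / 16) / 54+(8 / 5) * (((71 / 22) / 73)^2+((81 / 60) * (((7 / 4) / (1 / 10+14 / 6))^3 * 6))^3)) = 75065086187789528603325477375 / 1365667078756274719093373562808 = 0.05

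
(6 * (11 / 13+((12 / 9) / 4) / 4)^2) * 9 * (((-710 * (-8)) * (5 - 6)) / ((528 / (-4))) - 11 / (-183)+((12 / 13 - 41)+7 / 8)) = 17115674575 / 94347968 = 181.41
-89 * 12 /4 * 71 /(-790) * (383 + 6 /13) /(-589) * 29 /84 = -182701247 /33874568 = -5.39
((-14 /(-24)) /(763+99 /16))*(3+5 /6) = 322 /110763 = 0.00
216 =216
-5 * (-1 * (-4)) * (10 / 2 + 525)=-10600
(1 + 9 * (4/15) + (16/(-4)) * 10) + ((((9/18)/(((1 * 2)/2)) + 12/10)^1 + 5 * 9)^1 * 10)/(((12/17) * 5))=5743/60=95.72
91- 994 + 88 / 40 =-4504 / 5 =-900.80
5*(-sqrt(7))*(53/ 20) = -53*sqrt(7)/ 4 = -35.06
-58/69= -0.84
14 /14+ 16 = 17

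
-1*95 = -95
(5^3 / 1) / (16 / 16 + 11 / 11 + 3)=25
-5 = -5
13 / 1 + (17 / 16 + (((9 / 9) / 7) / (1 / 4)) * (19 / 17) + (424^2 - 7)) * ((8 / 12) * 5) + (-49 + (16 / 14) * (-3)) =1711304467 / 2856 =599196.24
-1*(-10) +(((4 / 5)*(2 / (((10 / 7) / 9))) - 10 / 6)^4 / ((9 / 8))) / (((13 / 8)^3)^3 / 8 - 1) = 1388921394730079442482 / 2714032130164453125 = 511.76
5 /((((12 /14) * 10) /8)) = 14 /3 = 4.67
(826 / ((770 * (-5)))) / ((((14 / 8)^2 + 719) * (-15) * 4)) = 236 / 47656125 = 0.00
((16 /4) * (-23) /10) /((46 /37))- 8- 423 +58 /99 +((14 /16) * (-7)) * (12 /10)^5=-140163922 /309375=-453.06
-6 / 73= -0.08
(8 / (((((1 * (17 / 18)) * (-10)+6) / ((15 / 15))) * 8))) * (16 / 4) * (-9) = 324 / 31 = 10.45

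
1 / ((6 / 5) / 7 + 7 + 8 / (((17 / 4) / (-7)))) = -595 / 3573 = -0.17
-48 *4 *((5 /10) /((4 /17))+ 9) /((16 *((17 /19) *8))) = -5073 /272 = -18.65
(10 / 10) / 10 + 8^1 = 81 / 10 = 8.10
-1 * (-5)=5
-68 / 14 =-34 / 7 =-4.86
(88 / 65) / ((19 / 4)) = 352 / 1235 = 0.29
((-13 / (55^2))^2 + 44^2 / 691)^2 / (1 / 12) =3766163703698132578092 / 39981364397953515625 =94.20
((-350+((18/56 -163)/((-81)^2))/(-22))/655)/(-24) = 282909409/12706714944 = 0.02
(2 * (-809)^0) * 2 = 4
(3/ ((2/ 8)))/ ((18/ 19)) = 38/ 3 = 12.67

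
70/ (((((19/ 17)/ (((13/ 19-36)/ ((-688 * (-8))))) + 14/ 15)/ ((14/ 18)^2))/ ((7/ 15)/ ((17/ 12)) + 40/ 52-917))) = 388218628105/ 1734201027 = 223.86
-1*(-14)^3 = 2744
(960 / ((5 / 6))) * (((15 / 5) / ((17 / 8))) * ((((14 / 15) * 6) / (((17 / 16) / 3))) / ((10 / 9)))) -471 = 163812129 / 7225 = 22672.96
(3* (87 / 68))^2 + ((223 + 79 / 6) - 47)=203.90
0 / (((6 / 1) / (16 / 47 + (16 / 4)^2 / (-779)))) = 0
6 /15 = 2 /5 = 0.40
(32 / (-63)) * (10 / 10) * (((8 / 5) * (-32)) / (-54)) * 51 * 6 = -147.37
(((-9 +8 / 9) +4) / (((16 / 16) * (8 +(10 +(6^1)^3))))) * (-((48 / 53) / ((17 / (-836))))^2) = 34.85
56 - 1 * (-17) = 73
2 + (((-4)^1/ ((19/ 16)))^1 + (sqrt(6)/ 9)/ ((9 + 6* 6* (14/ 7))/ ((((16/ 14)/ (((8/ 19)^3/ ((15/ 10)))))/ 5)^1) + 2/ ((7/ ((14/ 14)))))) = -26/ 19 + 48013* sqrt(6)/ 7743942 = -1.35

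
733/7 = 104.71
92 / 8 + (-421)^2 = 354505 / 2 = 177252.50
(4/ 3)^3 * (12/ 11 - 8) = -4864/ 297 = -16.38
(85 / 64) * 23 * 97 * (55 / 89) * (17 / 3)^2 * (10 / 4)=15071241625 / 102528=146996.35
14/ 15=0.93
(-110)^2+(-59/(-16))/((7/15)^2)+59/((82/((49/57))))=22201873747/1832208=12117.55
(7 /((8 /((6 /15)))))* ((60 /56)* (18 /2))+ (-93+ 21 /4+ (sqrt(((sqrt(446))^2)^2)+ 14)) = 3005 /8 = 375.62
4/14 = 2/7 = 0.29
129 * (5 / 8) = 645 / 8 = 80.62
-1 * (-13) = 13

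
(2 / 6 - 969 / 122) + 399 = 143249 / 366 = 391.39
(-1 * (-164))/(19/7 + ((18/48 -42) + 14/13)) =-4.33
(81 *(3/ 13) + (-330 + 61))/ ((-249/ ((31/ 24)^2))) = 1563547/ 932256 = 1.68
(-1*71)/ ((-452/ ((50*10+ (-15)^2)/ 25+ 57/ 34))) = 74053/ 15368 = 4.82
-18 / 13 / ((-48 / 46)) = 69 / 52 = 1.33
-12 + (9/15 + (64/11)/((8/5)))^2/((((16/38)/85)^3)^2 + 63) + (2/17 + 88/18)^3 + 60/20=56570221095486224776625583071122/484434842976674190194280061023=116.78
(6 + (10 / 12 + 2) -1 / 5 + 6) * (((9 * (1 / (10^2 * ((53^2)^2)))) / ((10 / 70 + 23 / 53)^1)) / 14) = 1317 / 63719356000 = 0.00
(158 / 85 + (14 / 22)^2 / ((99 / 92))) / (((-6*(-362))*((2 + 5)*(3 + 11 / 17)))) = 1137931 / 28229950980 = 0.00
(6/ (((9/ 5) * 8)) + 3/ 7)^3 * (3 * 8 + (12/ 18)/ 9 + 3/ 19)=4449191641/ 304057152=14.63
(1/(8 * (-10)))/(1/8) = -1/10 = -0.10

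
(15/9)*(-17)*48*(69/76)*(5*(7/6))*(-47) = 6431950/19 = 338523.68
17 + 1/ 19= 324/ 19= 17.05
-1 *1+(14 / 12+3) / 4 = 1 / 24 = 0.04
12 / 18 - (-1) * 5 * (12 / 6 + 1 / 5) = 35 / 3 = 11.67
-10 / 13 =-0.77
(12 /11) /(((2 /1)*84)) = 1 /154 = 0.01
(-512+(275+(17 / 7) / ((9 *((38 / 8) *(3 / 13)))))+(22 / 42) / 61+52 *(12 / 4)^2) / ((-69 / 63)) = -50656586 / 239913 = -211.15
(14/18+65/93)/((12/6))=206/279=0.74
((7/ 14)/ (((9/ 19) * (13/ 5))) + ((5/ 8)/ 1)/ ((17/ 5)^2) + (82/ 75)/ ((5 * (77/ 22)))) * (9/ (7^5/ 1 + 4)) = 123676927/ 442112489000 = 0.00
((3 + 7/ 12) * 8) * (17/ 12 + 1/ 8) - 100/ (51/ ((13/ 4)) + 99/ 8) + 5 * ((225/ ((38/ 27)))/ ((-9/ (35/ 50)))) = -3583802/ 166383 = -21.54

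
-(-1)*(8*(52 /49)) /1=416 /49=8.49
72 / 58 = 36 / 29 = 1.24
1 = 1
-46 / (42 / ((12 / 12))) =-23 / 21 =-1.10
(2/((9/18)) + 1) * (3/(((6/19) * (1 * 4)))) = 95/8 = 11.88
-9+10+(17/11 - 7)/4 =-4/11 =-0.36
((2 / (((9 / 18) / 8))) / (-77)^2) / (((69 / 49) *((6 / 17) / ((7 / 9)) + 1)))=3808 / 1444377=0.00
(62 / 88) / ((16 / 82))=1271 / 352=3.61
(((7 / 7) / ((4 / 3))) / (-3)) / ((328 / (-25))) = 25 / 1312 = 0.02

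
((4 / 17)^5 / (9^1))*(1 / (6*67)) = 512 / 2568521313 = 0.00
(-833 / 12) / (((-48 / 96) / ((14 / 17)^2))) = 4802 / 51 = 94.16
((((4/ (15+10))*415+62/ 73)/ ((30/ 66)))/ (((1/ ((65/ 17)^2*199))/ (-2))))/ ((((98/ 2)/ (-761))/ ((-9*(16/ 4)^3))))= -7700759300.12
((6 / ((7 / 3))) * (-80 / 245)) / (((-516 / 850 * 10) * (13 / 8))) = 16320 / 191737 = 0.09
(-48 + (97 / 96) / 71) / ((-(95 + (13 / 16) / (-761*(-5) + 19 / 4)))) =0.51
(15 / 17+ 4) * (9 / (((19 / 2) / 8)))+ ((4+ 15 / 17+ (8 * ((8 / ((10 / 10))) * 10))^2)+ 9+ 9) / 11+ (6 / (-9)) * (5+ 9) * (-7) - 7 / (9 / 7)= 1193872034 / 31977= 37335.34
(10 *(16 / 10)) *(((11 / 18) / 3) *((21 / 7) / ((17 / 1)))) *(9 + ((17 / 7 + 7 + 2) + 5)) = 15664 / 1071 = 14.63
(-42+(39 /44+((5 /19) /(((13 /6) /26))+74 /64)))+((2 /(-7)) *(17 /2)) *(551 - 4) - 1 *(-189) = -55066293 /46816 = -1176.23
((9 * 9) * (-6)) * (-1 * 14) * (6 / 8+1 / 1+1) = 18711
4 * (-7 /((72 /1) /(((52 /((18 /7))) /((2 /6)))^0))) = -7 /18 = -0.39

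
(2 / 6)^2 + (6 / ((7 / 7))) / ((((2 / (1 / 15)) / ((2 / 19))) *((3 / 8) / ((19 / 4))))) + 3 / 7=0.81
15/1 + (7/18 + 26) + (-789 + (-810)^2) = 11796343/18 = 655352.39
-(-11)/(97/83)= 913/97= 9.41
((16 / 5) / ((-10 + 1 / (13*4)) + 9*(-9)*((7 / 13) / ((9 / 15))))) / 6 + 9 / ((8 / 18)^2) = 47002909 / 1031760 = 45.56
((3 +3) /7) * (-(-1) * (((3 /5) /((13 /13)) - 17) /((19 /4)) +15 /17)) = -3558 /1615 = -2.20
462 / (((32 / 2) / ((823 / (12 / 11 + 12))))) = 697081 / 384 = 1815.32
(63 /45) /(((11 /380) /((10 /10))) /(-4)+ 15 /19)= 2128 /1189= 1.79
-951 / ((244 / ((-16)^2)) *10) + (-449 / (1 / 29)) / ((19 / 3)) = -12492423 / 5795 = -2155.72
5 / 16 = 0.31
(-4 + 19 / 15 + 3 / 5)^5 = -33554432 / 759375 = -44.19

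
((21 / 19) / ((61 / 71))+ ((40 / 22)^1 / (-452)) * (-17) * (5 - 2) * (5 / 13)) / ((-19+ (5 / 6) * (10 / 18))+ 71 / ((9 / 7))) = 1380822876 / 37100724661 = 0.04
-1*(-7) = 7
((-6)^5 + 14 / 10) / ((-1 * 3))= 38873 / 15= 2591.53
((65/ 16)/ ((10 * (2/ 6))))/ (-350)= -39/ 11200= -0.00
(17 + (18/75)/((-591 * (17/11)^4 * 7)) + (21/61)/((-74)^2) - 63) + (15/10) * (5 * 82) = 547274914066277723/961818740563100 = 569.00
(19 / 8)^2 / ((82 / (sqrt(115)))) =361 * sqrt(115) / 5248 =0.74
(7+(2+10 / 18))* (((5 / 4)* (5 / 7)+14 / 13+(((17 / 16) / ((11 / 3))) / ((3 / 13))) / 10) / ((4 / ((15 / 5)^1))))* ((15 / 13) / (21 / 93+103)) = 0.17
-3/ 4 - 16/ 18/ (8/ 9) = -1.75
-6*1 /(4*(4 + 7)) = -3 /22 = -0.14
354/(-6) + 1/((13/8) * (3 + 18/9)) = -3827/65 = -58.88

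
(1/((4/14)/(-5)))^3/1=-42875/8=-5359.38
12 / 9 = 4 / 3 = 1.33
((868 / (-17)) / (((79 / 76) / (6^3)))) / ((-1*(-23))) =-14249088 / 30889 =-461.30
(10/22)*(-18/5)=-18/11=-1.64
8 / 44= 2 / 11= 0.18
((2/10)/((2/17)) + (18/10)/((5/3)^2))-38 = -8913/250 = -35.65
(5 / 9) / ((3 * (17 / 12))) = 20 / 153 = 0.13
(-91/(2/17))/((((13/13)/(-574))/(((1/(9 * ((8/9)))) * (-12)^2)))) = 7991802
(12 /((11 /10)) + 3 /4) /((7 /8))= 1026 /77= 13.32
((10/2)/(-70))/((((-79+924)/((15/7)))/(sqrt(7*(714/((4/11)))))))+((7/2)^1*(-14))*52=-2548 - 3*sqrt(1122)/4732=-2548.02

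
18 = 18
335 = 335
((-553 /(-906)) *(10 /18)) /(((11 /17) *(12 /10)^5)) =146890625 /697460544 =0.21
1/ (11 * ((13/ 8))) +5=723/ 143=5.06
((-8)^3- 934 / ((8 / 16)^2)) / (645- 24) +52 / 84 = -3005 / 483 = -6.22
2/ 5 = 0.40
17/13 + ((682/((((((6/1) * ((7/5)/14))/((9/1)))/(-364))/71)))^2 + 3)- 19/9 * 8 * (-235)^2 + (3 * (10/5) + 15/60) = 32712714640589125741/468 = 69898962907241721.67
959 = 959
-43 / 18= -2.39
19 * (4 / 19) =4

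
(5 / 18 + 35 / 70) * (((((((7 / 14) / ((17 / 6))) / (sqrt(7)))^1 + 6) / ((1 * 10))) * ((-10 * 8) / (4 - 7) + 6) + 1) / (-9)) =-721 / 405 - 49 * sqrt(7) / 6885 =-1.80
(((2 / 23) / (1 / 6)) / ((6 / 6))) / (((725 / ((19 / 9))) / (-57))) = -1444 / 16675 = -0.09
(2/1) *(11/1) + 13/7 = 167/7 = 23.86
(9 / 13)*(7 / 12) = 21 / 52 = 0.40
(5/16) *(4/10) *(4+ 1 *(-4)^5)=-255/2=-127.50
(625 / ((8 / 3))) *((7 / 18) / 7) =625 / 48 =13.02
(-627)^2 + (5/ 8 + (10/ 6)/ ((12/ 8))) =28305413/ 72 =393130.74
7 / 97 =0.07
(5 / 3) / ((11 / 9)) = 15 / 11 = 1.36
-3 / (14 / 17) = -51 / 14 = -3.64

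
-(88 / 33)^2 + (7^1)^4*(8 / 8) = 21545 / 9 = 2393.89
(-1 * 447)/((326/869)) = -388443/326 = -1191.54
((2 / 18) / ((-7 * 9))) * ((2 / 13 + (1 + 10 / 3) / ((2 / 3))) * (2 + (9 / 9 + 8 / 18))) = -5363 / 132678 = -0.04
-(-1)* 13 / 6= 13 / 6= 2.17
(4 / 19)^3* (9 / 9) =0.01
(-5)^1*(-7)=35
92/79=1.16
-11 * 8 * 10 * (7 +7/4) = -7700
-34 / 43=-0.79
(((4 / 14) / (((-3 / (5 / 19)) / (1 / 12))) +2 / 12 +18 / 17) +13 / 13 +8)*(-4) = -832144 / 20349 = -40.89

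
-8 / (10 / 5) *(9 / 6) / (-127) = 6 / 127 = 0.05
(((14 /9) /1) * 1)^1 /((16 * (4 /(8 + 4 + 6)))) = 0.44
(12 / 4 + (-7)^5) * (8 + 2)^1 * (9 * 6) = -9074160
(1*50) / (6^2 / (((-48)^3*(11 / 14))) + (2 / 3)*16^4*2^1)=281600 / 492131667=0.00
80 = 80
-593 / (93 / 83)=-529.24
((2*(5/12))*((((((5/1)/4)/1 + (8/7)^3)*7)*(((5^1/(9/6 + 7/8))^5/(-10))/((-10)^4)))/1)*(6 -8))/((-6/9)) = -2408320/121328851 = -0.02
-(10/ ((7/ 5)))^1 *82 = -585.71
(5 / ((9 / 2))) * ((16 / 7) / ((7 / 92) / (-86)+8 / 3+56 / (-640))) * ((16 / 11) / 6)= 101273600 / 424102833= 0.24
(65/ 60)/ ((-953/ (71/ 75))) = -923/ 857700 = -0.00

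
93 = 93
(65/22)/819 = 5/1386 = 0.00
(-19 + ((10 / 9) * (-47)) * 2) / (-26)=4.75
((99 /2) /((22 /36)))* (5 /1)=405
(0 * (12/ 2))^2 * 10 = 0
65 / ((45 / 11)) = 15.89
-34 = -34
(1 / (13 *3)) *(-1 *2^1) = -2 / 39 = -0.05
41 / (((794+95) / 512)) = 20992 / 889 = 23.61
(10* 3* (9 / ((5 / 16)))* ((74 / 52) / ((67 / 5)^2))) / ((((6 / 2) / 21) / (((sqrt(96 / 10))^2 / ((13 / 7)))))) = 187971840 / 758641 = 247.77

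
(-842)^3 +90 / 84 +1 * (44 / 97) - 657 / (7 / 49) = -810661203675 / 1358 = -596952285.47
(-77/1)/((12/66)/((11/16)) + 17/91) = -847847/4969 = -170.63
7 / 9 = 0.78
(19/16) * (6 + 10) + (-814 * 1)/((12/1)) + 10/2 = -263/6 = -43.83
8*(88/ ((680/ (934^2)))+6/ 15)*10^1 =153535200/ 17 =9031482.35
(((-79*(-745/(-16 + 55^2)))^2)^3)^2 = 1727429645261504194297539162728180067141762188144775390625/550891730124304802867179492479594769460481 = 3135697181135251.34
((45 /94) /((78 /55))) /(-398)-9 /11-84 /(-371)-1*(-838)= 474886271833 /567091096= 837.41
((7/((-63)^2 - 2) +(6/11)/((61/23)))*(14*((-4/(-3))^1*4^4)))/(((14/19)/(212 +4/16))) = 760031465216/2661857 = 285526.78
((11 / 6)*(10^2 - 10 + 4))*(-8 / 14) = -2068 / 21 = -98.48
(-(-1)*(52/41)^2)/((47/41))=2704/1927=1.40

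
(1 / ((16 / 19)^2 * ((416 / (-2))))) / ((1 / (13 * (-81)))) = 29241 / 4096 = 7.14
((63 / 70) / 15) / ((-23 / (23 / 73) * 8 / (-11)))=33 / 29200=0.00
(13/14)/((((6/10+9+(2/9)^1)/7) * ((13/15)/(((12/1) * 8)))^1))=16200/221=73.30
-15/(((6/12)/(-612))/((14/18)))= 14280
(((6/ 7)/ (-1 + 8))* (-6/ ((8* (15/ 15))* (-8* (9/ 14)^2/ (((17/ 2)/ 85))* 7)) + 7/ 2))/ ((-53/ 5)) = -1081/ 26712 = -0.04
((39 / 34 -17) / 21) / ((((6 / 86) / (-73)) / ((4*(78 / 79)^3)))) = 25489031568 / 8381663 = 3041.05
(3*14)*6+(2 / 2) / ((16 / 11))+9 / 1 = 4187 / 16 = 261.69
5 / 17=0.29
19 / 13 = 1.46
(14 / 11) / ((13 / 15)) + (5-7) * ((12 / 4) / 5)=192 / 715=0.27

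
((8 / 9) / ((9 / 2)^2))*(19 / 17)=608 / 12393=0.05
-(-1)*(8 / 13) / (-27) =-8 / 351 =-0.02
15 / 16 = 0.94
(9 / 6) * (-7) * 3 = -63 / 2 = -31.50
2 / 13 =0.15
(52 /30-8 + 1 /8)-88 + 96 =223 /120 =1.86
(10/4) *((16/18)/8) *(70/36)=175/324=0.54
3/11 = 0.27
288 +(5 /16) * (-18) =2259 /8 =282.38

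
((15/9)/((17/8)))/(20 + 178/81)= 540/15283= 0.04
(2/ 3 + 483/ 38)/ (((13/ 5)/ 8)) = 30500/ 741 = 41.16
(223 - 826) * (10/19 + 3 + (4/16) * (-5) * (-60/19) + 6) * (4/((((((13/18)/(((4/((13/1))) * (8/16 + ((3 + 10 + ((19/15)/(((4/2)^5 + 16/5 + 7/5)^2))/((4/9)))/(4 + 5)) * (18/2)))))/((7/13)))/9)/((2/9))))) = -31270849376256/155325703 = -201324.37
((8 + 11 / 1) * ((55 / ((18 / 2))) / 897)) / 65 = 209 / 104949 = 0.00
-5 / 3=-1.67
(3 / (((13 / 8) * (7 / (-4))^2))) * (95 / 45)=2432 / 1911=1.27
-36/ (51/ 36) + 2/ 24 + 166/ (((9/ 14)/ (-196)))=-30989773/ 612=-50636.88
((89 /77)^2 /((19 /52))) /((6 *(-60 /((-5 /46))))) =102973 /93275028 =0.00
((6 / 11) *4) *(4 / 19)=96 / 209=0.46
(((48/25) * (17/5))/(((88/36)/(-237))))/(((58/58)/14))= -12183696/1375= -8860.87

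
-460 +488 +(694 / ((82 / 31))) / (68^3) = 360978693 / 12891712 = 28.00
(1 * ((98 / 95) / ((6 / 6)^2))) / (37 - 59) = -0.05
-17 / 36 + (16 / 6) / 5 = 11 / 180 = 0.06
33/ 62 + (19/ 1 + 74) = 5799/ 62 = 93.53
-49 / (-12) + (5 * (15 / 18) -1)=7.25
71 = 71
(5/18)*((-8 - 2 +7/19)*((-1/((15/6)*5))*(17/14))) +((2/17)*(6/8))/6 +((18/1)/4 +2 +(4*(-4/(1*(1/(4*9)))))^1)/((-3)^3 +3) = 13025407/542640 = 24.00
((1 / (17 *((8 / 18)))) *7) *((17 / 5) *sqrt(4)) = 63 / 10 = 6.30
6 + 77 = 83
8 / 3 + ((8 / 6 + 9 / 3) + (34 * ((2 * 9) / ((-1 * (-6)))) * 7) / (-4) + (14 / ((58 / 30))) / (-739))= -7351253 / 42862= -171.51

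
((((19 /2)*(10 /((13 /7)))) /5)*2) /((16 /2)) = 2.56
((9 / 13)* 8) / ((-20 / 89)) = -1602 / 65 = -24.65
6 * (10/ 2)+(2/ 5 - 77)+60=67/ 5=13.40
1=1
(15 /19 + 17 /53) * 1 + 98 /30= 66113 /15105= 4.38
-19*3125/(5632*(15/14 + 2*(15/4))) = -83125/67584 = -1.23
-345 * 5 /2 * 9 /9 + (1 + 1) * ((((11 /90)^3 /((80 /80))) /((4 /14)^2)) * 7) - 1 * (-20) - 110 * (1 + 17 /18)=-1056.08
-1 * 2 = -2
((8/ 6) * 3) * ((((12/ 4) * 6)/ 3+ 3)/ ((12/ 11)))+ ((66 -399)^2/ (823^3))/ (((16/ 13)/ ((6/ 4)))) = 588662830623/ 17838136544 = 33.00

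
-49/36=-1.36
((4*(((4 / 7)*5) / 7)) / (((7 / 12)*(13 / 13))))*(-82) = -78720 / 343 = -229.50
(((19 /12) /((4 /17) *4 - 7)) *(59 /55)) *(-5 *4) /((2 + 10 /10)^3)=19057 /91773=0.21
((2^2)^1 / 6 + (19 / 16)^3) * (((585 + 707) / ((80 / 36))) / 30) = 9292387 / 204800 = 45.37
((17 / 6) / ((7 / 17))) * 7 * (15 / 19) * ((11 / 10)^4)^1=4231249 / 76000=55.67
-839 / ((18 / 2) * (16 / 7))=-5873 / 144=-40.78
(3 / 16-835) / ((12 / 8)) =-13357 / 24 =-556.54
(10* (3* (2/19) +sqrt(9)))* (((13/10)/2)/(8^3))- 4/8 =-8909/19456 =-0.46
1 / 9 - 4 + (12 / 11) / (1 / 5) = 155 / 99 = 1.57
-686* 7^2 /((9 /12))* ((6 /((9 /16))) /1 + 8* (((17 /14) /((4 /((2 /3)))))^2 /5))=-64935388 /135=-481002.87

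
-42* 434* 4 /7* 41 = -427056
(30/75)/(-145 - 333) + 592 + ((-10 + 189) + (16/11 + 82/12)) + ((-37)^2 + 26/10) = 169640461/78870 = 2150.89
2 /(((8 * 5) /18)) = 9 /10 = 0.90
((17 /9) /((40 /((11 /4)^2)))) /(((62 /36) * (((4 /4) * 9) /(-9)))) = -2057 /9920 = -0.21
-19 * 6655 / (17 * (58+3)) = -126445 / 1037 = -121.93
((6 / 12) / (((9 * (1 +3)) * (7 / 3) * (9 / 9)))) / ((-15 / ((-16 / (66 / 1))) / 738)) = 82 / 1155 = 0.07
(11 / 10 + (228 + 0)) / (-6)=-2291 / 60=-38.18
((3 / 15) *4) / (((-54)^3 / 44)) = -22 / 98415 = -0.00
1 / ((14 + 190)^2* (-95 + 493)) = 1 / 16563168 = 0.00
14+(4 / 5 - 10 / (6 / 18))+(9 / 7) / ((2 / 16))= -172 / 35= -4.91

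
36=36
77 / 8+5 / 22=9.85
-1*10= -10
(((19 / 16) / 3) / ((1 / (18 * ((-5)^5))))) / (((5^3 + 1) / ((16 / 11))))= -257.03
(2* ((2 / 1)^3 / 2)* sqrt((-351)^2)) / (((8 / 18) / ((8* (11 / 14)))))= 277992 / 7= 39713.14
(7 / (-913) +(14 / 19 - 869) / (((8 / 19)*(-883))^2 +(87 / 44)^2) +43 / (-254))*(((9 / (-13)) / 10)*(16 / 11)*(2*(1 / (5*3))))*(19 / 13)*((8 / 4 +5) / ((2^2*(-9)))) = -364001553188946022 / 520610489713189572125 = -0.00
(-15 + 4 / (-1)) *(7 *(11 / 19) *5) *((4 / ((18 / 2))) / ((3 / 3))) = -171.11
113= 113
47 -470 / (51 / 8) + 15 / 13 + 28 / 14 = -23.57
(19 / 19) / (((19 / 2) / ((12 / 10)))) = 0.13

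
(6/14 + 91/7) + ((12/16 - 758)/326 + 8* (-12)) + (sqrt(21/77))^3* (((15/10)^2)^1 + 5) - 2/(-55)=-42602069/502040 + 87* sqrt(33)/484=-83.83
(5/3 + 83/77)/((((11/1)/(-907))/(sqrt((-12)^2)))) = -2300152/847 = -2715.65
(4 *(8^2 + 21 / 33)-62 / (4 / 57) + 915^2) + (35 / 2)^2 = 36823877 / 44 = 836906.30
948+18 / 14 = 6645 / 7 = 949.29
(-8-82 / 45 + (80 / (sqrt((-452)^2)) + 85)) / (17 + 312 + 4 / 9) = 383179 / 1675225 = 0.23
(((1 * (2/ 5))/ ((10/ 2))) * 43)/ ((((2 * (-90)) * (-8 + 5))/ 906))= 6493/ 1125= 5.77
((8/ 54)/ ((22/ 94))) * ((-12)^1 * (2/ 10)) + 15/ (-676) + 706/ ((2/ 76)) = 8976669583/ 334620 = 26826.46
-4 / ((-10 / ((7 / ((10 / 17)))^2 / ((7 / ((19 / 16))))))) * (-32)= -307.50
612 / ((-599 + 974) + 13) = 153 / 97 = 1.58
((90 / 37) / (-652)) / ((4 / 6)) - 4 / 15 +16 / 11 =4706029 / 3980460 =1.18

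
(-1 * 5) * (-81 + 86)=-25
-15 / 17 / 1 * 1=-15 / 17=-0.88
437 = 437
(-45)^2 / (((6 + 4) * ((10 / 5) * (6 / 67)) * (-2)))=-9045 / 16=-565.31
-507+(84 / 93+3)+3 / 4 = -62291 / 124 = -502.35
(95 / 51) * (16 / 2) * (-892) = -677920 / 51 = -13292.55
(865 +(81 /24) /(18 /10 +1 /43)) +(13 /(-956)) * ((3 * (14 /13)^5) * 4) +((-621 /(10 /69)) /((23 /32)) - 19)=-547364771302017 /107032918720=-5113.99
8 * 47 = 376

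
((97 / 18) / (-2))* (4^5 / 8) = -3104 / 9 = -344.89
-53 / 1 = -53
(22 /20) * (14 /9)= 77 /45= 1.71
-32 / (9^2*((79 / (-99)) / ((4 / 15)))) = 1408 / 10665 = 0.13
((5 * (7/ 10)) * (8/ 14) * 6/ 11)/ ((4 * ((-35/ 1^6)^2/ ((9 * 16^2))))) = 6912/ 13475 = 0.51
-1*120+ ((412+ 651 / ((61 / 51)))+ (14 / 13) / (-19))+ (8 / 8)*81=13819784 / 15067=917.22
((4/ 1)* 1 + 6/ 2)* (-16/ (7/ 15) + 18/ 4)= -417/ 2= -208.50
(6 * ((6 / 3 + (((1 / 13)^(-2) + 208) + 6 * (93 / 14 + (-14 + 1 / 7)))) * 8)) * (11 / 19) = 1240800 / 133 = 9329.32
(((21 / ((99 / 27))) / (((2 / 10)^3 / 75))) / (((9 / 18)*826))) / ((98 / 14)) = 84375 / 4543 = 18.57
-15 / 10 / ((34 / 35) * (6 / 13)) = -3.35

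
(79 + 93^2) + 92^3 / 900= 2158472 / 225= 9593.21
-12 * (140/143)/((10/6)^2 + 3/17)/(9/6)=-42840/16159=-2.65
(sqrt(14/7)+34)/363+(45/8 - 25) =-55993/2904+sqrt(2)/363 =-19.28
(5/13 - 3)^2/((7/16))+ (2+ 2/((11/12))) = 257874/13013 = 19.82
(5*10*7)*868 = 303800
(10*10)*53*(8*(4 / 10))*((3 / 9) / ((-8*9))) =-2120 / 27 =-78.52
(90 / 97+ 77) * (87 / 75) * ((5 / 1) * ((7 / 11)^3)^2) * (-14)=-361059369146 / 859207085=-420.22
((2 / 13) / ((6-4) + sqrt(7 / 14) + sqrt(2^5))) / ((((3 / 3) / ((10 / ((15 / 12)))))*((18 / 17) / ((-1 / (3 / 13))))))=544 / 1971-136*sqrt(2) / 219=-0.60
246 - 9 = 237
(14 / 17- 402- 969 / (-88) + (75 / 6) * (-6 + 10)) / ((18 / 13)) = -735059 / 2992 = -245.67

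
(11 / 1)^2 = 121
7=7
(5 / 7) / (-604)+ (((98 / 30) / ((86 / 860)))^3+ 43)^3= 3538146661235708592341 / 83219724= 42515722128995.63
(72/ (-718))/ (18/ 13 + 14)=-0.01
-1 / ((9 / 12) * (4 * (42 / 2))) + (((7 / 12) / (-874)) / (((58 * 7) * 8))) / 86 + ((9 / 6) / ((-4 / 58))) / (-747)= 9660676849 / 729468423936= 0.01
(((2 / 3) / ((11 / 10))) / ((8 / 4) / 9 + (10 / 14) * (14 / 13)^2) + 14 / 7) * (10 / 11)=226480 / 96679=2.34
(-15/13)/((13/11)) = -165/169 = -0.98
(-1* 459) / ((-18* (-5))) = -51 / 10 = -5.10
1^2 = 1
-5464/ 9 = -607.11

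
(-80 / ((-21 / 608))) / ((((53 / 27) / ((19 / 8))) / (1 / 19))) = 54720 / 371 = 147.49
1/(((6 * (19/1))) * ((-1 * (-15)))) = 1/1710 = 0.00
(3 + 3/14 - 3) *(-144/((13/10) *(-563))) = 2160/51233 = 0.04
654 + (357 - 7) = 1004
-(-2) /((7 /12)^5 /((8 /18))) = 221184 /16807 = 13.16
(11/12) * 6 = 11/2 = 5.50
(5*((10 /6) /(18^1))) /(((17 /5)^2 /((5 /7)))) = 3125 /109242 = 0.03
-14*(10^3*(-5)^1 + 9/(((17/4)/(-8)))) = 1194032/17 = 70237.18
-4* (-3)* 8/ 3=32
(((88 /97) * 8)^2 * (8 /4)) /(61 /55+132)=0.79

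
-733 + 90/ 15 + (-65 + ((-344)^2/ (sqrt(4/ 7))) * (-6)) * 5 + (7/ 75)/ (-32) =-1775040 * sqrt(7) - 2524807/ 2400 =-4697366.41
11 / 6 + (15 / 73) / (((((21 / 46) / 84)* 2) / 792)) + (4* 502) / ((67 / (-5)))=435026201 / 29346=14824.04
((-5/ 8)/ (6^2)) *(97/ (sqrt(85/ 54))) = -97 *sqrt(510)/ 1632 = -1.34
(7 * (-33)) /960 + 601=192243 /320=600.76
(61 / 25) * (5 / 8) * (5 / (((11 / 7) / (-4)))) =-427 / 22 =-19.41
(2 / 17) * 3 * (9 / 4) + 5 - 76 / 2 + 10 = -755 / 34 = -22.21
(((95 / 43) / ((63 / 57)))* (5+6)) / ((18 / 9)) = 19855 / 1806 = 10.99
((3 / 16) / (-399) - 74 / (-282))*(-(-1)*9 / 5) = 47157 / 100016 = 0.47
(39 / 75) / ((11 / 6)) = 78 / 275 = 0.28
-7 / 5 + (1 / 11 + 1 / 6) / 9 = -4073 / 2970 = -1.37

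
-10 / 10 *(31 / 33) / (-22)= 31 / 726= 0.04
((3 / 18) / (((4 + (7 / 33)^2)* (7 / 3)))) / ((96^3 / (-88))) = -1331 / 757800960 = -0.00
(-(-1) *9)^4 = 6561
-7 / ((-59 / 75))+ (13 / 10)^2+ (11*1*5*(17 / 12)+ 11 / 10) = 396502 / 4425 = 89.60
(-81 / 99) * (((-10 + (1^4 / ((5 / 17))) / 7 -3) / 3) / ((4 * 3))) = 219 / 770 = 0.28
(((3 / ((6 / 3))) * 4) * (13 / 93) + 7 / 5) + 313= 48862 / 155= 315.24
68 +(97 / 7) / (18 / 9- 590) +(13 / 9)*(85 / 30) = 2669725 / 37044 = 72.07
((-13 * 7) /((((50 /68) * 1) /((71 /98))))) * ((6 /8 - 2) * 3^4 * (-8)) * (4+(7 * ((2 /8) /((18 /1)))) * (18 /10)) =-303217.37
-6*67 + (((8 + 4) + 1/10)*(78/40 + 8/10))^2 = 1128361/1600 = 705.23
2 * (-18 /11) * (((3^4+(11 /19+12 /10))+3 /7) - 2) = -1944108 /7315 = -265.77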